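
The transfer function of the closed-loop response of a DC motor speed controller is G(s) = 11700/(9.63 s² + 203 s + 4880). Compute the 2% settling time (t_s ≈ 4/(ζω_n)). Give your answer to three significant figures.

Dividing through by 9.63: denominator becomes s² + 21.08 s + 506.7.
So ω_n = √506.7 = 22.5 rad/s and ζ = 21.08/(2·22.5) = 0.468.
t_s ≈ 4/(ζω_n) = 0.380 s.

t_s ≈ 0.380 s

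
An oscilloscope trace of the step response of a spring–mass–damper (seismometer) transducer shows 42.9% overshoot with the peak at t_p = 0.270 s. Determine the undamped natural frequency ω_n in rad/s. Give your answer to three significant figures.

ω_n ≈ 12.1 rad/s

ζ from %OS: ζ = |ln 0.429|/√(π²+ln²0.429) = 0.260.
t_p = π/ω_d ⇒ ω_d = 11.6 rad/s; then ω_n = ω_d/√(1−ζ²) = 12.1 rad/s.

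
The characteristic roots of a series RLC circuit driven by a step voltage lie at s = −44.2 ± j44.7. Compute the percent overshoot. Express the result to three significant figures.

%OS ≈ 4.48%

The poles are at −σ ± jω_d with σ = 44.2 and ω_d = 44.7, so ω_n = √(σ²+ω_d²) = 62.9 rad/s and ζ = σ/ω_n = 0.703.
%OS = 100 e^{−πζ/√(1−ζ²)} with ζ = 0.703 gives 4.48%.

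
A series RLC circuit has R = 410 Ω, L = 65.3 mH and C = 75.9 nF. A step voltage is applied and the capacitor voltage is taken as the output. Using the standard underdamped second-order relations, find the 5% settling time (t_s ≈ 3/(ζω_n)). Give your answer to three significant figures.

t_s ≈ 0.000956 s

For a series RLC circuit (capacitor voltage as output), ω_n = 1/√(LC) = 1/√(65.3 mH · 75.9 nF) = 14200 rad/s.
ζ = (R/2)·√(C/L) = (410/2)·√(75.9 nF/65.3 mH) = 0.221.
t_s ≈ 3/(ζω_n) = 0.000956 s.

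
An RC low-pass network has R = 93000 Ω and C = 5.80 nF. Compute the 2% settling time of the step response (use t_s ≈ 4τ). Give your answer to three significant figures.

τ = RC = 93000 × 5.80 nF = 0.000539 s.
t_s ≈ 4τ = 0.00216 s.

t_s ≈ 0.00216 s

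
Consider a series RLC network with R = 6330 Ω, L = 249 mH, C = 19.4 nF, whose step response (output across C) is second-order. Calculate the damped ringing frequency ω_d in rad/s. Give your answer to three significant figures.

ω_d ≈ 6740 rad/s

For a series RLC circuit (capacitor voltage as output), ω_n = 1/√(LC) = 1/√(249 mH · 19.4 nF) = 14400 rad/s.
ζ = (R/2)·√(C/L) = (6330/2)·√(19.4 nF/249 mH) = 0.883.
ω_d = ω_n√(1−ζ²) = 6740 rad/s.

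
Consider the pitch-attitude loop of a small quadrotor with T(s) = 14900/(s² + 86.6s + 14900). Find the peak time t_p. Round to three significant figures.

Comparing the denominator to s² + 2ζω_n s + ω_n²: ω_n = √14900 = 122 rad/s, and 2ζω_n = 86.6 so ζ = 86.6/(2·122) = 0.355.
ω_d = 122·√(1 − 0.355²) = 114 rad/s. Then t_p = π/ω_d = 0.0275 s.

t_p ≈ 0.0275 s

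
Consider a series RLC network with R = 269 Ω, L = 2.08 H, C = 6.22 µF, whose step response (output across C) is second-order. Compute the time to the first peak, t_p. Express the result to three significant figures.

t_p ≈ 0.0116 s

For a series RLC circuit (capacitor voltage as output), ω_n = 1/√(LC) = 1/√(2.08 H · 6.22 µF) = 278 rad/s.
ζ = (R/2)·√(C/L) = (269/2)·√(6.22 µF/2.08 H) = 0.233.
ω_d = ω_n√(1−ζ²) = 270 rad/s. t_p = π/ω_d = 0.0116 s.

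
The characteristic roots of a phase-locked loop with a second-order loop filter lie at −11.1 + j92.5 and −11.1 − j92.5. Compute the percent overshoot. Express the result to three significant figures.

%OS ≈ 68.6%

The poles are at −σ ± jω_d with σ = 11.1 and ω_d = 92.5, so ω_n = √(σ²+ω_d²) = 93.2 rad/s and ζ = σ/ω_n = 0.119.
Overshoot: exp(−π·0.119/√(1−0.119²)) = 0.686, i.e. 68.6%.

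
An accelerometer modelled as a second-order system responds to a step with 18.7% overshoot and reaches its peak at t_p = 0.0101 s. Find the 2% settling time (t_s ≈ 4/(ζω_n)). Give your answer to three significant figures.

t_s ≈ 0.0241 s

From the overshoot, ζ = −ln(OS)/√(π²+ln²(OS)) = 0.471.
t_p = π/ω_d ⇒ ω_d = 311 rad/s; then ω_n = ω_d/√(1−ζ²) = 353 rad/s.
t_s ≈ 4/(ζω_n) = 4/(0.471·353) = 0.0241 s.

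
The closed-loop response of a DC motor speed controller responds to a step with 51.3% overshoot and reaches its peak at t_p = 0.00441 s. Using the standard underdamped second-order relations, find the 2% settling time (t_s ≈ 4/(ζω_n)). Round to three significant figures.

t_s ≈ 0.0264 s

From the overshoot, ζ = −ln(OS)/√(π²+ln²(OS)) = 0.208.
From t_p = π/ω_d, ω_d = π/0.00441 = 712 rad/s, so ω_n = ω_d/√(1−ζ²) = 728 rad/s.
t_s ≈ 4/(ζω_n) = 4/(0.208·728) = 0.0264 s.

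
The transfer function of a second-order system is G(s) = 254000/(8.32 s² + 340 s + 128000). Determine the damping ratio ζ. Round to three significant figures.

ζ ≈ 0.165

Dividing through by 8.32: denominator becomes s² + 40.87 s + 15380.
So ω_n = √15380 = 124 rad/s and ζ = 40.87/(2·124) = 0.165.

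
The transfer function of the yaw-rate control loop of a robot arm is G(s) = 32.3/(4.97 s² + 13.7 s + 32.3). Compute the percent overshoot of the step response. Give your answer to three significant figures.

Dividing through by 4.97: denominator becomes s² + 2.757 s + 6.499.
So ω_n = √6.499 = 2.55 rad/s and ζ = 2.757/(2·2.55) = 0.541.
%OS = 100 e^{−πζ/√(1−ζ²)} with ζ = 0.541 gives 13.3%.

%OS ≈ 13.3%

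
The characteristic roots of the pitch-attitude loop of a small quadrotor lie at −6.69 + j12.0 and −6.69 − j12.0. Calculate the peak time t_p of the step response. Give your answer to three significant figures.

t_p = π/ω_d with ω_d = 12.0 (the imaginary part), so t_p = 0.262 s.

t_p ≈ 0.262 s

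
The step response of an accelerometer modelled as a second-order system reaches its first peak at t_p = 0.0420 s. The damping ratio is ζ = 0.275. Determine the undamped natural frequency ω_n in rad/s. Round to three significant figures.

ω_n ≈ 77.8 rad/s

Peak time t_p = π/ω_d, so ω_d = π/t_p = π/0.0420 = 74.8 rad/s.
ω_n = ω_d/√(1−ζ²) = 74.8/√0.924 = 77.8 rad/s.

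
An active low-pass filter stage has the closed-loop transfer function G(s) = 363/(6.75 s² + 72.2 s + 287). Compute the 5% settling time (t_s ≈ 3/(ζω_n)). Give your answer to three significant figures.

Dividing through by 6.75: denominator becomes s² + 10.70 s + 42.52.
So ω_n = √42.52 = 6.52 rad/s and ζ = 10.70/(2·6.52) = 0.820.
t_s ≈ 3/(ζω_n) = 0.561 s.

t_s ≈ 0.561 s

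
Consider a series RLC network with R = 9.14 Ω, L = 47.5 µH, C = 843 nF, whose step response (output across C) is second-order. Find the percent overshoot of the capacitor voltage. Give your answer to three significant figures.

%OS ≈ 8.97%

For a series RLC circuit (capacitor voltage as output), ω_n = 1/√(LC) = 1/√(47.5 µH · 843 nF) = 158000 rad/s.
ζ = (R/2)·√(C/L) = (9.14/2)·√(843 nF/47.5 µH) = 0.609.
%OS = 100·exp(−πζ/√(1−ζ²)) = 8.97%.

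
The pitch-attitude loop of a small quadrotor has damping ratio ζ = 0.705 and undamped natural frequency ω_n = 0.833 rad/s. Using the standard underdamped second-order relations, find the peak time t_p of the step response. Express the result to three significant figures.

The damped frequency is ω_d = ω_n√(1−ζ²) = 0.833·√(1−0.497) = 0.591 rad/s.
Peak time t_p = π/ω_d = π/0.591 = 5.32 s.

t_p ≈ 5.32 s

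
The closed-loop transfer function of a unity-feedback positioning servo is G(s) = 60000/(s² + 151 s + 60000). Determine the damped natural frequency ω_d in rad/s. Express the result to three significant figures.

ω_n = √60000 = 245 rad/s; ζ = 151/(2·245) = 0.308.
ω_d = ω_n√(1−ζ²) = 233 rad/s.

ω_d ≈ 233 rad/s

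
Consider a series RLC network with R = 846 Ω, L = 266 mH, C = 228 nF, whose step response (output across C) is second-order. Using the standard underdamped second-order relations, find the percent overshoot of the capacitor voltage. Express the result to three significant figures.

For a series RLC circuit (capacitor voltage as output), ω_n = 1/√(LC) = 1/√(266 mH · 228 nF) = 4060 rad/s.
ζ = (R/2)·√(C/L) = (846/2)·√(228 nF/266 mH) = 0.392.
%OS = 100 e^{−πζ/√(1−ζ²)} with ζ = 0.392 gives 26.3%.

%OS ≈ 26.3%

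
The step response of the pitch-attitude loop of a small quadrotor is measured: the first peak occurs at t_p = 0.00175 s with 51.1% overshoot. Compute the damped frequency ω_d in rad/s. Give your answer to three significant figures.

t_p = π/ω_d, so ω_d = π/0.00175 = 1800 rad/s.

ω_d ≈ 1800 rad/s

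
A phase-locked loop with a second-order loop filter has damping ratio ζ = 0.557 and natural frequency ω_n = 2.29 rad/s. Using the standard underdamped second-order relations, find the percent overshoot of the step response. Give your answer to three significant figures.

For an underdamped second-order system, %OS = 100·exp(−πζ/√(1−ζ²)).
πζ/√(1−ζ²) = π·0.557/√(1−0.310) = 2.107, so %OS = 100·e^(−2.107) = 12.2%.

%OS ≈ 12.2%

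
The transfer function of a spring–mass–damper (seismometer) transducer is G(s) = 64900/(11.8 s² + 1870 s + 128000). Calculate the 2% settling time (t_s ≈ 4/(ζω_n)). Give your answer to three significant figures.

t_s ≈ 0.0505 s

Dividing through by 11.8: denominator becomes s² + 158.5 s + 10850.
So ω_n = √10850 = 104 rad/s and ζ = 158.5/(2·104) = 0.761.
t_s ≈ 4/(ζω_n) = 0.0505 s.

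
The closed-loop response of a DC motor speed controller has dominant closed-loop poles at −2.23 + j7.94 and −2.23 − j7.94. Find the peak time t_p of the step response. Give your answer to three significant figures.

t_p = π/ω_d with ω_d = 7.94 (the imaginary part), so t_p = 0.396 s.

t_p ≈ 0.396 s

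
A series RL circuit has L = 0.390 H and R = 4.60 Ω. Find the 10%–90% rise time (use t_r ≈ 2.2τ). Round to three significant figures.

τ = L/R = 0.390/4.60 = 0.0848 s.
t_r ≈ 2.2τ = 0.187 s.

t_r ≈ 0.187 s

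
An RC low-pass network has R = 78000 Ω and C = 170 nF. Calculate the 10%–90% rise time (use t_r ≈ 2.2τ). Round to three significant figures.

τ = RC = 78000 × 170 nF = 0.0133 s.
t_r ≈ 2.2τ = 0.0292 s.

t_r ≈ 0.0292 s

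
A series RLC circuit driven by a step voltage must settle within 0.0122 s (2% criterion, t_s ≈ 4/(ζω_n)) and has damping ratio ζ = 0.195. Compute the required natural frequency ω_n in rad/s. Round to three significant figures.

ω_n ≈ 1680 rad/s

Rearranging t_s ≈ 4/(ζω_n) gives ω_n = 4/(ζ·t_s) = 4/(0.195 × 0.0122) = 1680 rad/s.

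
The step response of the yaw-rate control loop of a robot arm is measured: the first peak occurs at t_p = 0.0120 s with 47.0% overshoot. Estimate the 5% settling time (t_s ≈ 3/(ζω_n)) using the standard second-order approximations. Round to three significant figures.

The overshoot fixes ζ = −ln(OS)/√(π²+ln²(OS)) = 0.234.
From t_p = π/ω_d, ω_d = π/0.0120 = 262 rad/s, so ω_n = ω_d/√(1−ζ²) = 269 rad/s.
t_s ≈ 3/(ζω_n) = 3/(0.234·269) = 0.0477 s.

t_s ≈ 0.0477 s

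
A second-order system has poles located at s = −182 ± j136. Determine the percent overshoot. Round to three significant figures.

The poles are at −σ ± jω_d with σ = 182 and ω_d = 136, so ω_n = √(σ²+ω_d²) = 227 rad/s and ζ = σ/ω_n = 0.801.
%OS = 100 e^{−πζ/√(1−ζ²)} with ζ = 0.801 gives 1.49%.

%OS ≈ 1.49%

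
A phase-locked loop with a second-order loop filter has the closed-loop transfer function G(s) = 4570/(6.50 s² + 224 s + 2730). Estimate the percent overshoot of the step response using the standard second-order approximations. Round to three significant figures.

%OS ≈ 0.761%

Dividing through by 6.50: denominator becomes s² + 34.46 s + 420.0.
So ω_n = √420.0 = 20.5 rad/s and ζ = 34.46/(2·20.5) = 0.841.
Overshoot: exp(−π·0.841/√(1−0.841²)) = 0.00761, i.e. 0.761%.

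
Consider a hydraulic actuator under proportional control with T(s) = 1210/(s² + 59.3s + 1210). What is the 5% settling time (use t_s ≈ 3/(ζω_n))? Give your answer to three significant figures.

Matching coefficients with s² + 2ζω_n s + ω_n² gives ω_n² = 1210 ⇒ ω_n = 34.8 rad/s, and ζ = 59.3/(2ω_n) = 0.852.
t_s ≈ 3/(ζω_n) = 3/(0.852·34.8) = 0.101 s.

t_s ≈ 0.101 s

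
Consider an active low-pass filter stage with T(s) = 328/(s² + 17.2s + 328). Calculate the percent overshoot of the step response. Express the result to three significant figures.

Comparing the denominator to s² + 2ζω_n s + ω_n²: ω_n = √328 = 18.1 rad/s, and 2ζω_n = 17.2 so ζ = 17.2/(2·18.1) = 0.475.
%OS = 100 e^{−πζ/√(1−ζ²)} with ζ = 0.475 gives 18.4%.

%OS ≈ 18.4%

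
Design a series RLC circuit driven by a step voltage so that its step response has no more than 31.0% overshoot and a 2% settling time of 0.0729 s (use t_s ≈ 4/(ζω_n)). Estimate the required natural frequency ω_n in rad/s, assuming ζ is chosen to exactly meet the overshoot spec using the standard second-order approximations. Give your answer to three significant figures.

ζ = −ln(OS)/√(π² + (ln OS)²). With OS = 0.310, ln OS = −1.171 and ζ = 1.171/3.353 = 0.349.
From t_s ≈ 4/(ζω_n): ω_n = 4/(ζ·t_s) = 4/(0.349·0.0729) = 157 rad/s.

ω_n ≈ 157 rad/s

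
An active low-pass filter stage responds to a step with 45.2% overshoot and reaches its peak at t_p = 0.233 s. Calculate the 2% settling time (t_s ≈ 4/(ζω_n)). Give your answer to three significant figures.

t_s ≈ 1.17 s

From the overshoot, ζ = −ln(OS)/√(π²+ln²(OS)) = 0.245.
From t_p = π/ω_d, ω_d = π/0.233 = 13.5 rad/s, so ω_n = ω_d/√(1−ζ²) = 13.9 rad/s.
t_s ≈ 4/(ζω_n) = 4/(0.245·13.9) = 1.17 s.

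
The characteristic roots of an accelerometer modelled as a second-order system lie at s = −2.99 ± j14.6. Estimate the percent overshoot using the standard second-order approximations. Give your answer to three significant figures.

%OS ≈ 52.6%

|pole| = ω_n = √(2.99² + 14.6²) = 14.9 rad/s; ζ = cos θ = σ/ω_n = 0.201.
%OS = 100·exp(−πζ/√(1−ζ²)) = 52.6%.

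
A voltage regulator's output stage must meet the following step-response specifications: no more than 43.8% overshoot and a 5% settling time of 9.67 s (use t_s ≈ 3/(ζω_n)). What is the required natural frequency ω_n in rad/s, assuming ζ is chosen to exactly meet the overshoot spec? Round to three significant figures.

ζ = −ln(OS)/√(π² + (ln OS)²). With OS = 0.438, ln OS = −0.8255 and ζ = 0.8255/3.248 = 0.254.
From t_s ≈ 3/(ζω_n): ω_n = 3/(ζ·t_s) = 3/(0.254·9.67) = 1.22 rad/s.

ω_n ≈ 1.22 rad/s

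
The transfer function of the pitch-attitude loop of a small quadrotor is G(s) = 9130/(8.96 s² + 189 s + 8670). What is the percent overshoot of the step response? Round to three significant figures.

Dividing through by 8.96: denominator becomes s² + 21.09 s + 967.6.
So ω_n = √967.6 = 31.1 rad/s and ζ = 21.09/(2·31.1) = 0.339.
%OS = 100·exp(−πζ/√(1−ζ²)) = 32.2%.

%OS ≈ 32.2%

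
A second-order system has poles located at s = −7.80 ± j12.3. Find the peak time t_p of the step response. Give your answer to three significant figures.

t_p ≈ 0.255 s

t_p = π/ω_d with ω_d = 12.3 (the imaginary part), so t_p = 0.255 s.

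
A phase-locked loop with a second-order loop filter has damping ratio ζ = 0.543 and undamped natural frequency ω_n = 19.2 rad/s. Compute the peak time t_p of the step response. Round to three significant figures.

The damped frequency is ω_d = ω_n√(1−ζ²) = 19.2·√(1−0.295) = 16.1 rad/s.
Peak time t_p = π/ω_d = π/16.1 = 0.195 s.

t_p ≈ 0.195 s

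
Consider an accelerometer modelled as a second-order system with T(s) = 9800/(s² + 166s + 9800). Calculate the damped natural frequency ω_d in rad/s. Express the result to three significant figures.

ω_d ≈ 54.0 rad/s

Matching coefficients with s² + 2ζω_n s + ω_n² gives ω_n² = 9800 ⇒ ω_n = 99.0 rad/s, and ζ = 166/(2ω_n) = 0.838.
The damped frequency ω_d = ω_n√(1−ζ²) = 54.0 rad/s.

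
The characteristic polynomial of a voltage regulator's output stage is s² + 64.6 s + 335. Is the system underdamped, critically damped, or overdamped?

a² − 4b = 2800 > 0 (two distinct real roots); the system is overdamped.

overdamped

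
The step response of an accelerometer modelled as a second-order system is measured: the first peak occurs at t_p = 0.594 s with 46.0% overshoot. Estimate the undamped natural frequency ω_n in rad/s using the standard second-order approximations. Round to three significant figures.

ω_n ≈ 5.45 rad/s

ζ from %OS: ζ = |ln 0.460|/√(π²+ln²0.460) = 0.240.
t_p = π/ω_d ⇒ ω_d = 5.29 rad/s; then ω_n = ω_d/√(1−ζ²) = 5.45 rad/s.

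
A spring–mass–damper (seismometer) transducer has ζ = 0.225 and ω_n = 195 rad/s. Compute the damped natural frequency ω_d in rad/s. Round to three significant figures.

ω_d = ω_n√(1−ζ²) = 195·√0.949 = 190 rad/s.

ω_d ≈ 190 rad/s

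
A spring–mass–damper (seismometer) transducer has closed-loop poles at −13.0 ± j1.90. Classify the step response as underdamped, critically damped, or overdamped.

underdamped

Since the poles form a complex-conjugate pair with nonzero imaginary part, the response is underdamped.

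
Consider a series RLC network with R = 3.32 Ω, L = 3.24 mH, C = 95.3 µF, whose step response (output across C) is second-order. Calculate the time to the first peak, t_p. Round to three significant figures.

t_p ≈ 0.00182 s

For a series RLC circuit (capacitor voltage as output), ω_n = 1/√(LC) = 1/√(3.24 mH · 95.3 µF) = 1800 rad/s.
ζ = (R/2)·√(C/L) = (3.32/2)·√(95.3 µF/3.24 mH) = 0.285.
The damped frequency ω_d = ω_n√(1−ζ²) = 1730 rad/s. t_p = π/ω_d = 0.00182 s.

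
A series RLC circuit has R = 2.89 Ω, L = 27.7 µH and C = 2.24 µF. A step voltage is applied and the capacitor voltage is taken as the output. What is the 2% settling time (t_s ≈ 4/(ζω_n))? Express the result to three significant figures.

t_s ≈ 0.0000767 s

For a series RLC circuit (capacitor voltage as output), ω_n = 1/√(LC) = 1/√(27.7 µH · 2.24 µF) = 127000 rad/s.
ζ = (R/2)·√(C/L) = (2.89/2)·√(2.24 µF/27.7 µH) = 0.411.
t_s ≈ 4/(ζω_n) = 0.0000767 s.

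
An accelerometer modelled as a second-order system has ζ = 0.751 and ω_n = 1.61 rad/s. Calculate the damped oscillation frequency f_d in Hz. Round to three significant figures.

ω_d = ω_n√(1−ζ²) = 1.61·√0.436 = 1.06 rad/s.
f_d = ω_d/(2π) = 0.169 Hz.

f_d ≈ 0.169 Hz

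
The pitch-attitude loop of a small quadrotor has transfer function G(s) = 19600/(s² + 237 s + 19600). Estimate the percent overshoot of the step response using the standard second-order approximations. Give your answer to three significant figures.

%OS ≈ 0.678%

ω_n = √19600 = 140 rad/s; ζ = 237/(2·140) = 0.846.
%OS = 100·exp(−πζ/√(1−ζ²)) = 0.678%.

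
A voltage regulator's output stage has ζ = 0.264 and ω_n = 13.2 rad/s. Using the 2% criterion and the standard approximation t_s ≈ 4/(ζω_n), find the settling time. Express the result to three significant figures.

t_s ≈ 4/(ζω_n) = 4/(0.264 × 13.2) = 1.15 s.

t_s ≈ 1.15 s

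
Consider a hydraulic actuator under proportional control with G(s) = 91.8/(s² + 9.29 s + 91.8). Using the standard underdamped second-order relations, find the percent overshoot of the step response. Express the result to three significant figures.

Comparing the denominator to s² + 2ζω_n s + ω_n²: ω_n = √91.8 = 9.58 rad/s, and 2ζω_n = 9.29 so ζ = 9.29/(2·9.58) = 0.485.
Overshoot: exp(−π·0.485/√(1−0.485²)) = 0.175, i.e. 17.5%.

%OS ≈ 17.5%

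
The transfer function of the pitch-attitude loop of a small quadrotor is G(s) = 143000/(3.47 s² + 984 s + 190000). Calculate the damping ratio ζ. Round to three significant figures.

Dividing through by 3.47: denominator becomes s² + 283.6 s + 54760.
So ω_n = √54760 = 234 rad/s and ζ = 283.6/(2·234) = 0.606.

ζ ≈ 0.606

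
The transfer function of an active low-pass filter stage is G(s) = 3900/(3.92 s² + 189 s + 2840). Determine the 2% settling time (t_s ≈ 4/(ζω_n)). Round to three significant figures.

t_s ≈ 0.166 s

Dividing through by 3.92: denominator becomes s² + 48.21 s + 724.5.
So ω_n = √724.5 = 26.9 rad/s and ζ = 48.21/(2·26.9) = 0.896.
t_s ≈ 4/(ζω_n) = 0.166 s.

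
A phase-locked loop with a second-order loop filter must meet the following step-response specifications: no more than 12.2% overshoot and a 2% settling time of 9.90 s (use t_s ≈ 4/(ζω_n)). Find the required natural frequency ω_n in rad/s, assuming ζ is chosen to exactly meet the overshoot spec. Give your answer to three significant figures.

ω_n ≈ 0.726 rad/s

Inverting the overshoot relation: ζ = |ln 0.122|/√(π² + ln²0.122) = 0.556.
From t_s ≈ 4/(ζω_n): ω_n = 4/(ζ·t_s) = 4/(0.556·9.90) = 0.726 rad/s.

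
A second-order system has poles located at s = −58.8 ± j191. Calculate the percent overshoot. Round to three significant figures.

The poles are at −σ ± jω_d with σ = 58.8 and ω_d = 191, so ω_n = √(σ²+ω_d²) = 200 rad/s and ζ = σ/ω_n = 0.294.
%OS = 100·exp(−πζ/√(1−ζ²)) = 38.0%.

%OS ≈ 38.0%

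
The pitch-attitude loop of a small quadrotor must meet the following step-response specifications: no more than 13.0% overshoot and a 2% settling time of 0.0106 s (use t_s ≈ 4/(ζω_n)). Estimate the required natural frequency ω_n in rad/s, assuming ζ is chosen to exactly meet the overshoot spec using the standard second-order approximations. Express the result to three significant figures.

ω_n ≈ 693 rad/s

ζ = −ln(OS)/√(π² + (ln OS)²). With OS = 0.130, ln OS = −2.040 and ζ = 2.040/3.746 = 0.545.
From t_s ≈ 4/(ζω_n): ω_n = 4/(ζ·t_s) = 4/(0.545·0.0106) = 693 rad/s.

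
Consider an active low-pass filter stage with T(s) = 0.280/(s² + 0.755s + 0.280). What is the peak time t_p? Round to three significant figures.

t_p ≈ 8.47 s

Comparing the denominator to s² + 2ζω_n s + ω_n²: ω_n = √0.280 = 0.529 rad/s, and 2ζω_n = 0.755 so ζ = 0.755/(2·0.529) = 0.713.
ω_d = ω_n√(1−ζ²) = 0.371 rad/s. Then t_p = π/ω_d = 8.47 s.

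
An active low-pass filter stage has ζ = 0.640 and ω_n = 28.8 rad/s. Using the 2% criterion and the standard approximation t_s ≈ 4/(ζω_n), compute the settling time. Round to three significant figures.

t_s ≈ 0.217 s

t_s ≈ 4/(ζω_n) = 4/(0.640 × 28.8) = 0.217 s.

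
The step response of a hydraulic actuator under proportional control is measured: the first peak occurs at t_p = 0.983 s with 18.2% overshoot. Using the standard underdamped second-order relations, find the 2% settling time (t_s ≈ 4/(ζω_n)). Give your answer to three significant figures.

t_s ≈ 2.31 s

ζ from %OS: ζ = |ln 0.182|/√(π²+ln²0.182) = 0.477.
From t_p = π/ω_d, ω_d = π/0.983 = 3.20 rad/s, so ω_n = ω_d/√(1−ζ²) = 3.64 rad/s.
t_s ≈ 4/(ζω_n) = 4/(0.477·3.64) = 2.31 s.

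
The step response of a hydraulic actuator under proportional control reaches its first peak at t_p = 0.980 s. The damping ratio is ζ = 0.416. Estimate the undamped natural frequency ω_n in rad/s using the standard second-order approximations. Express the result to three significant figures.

Peak time t_p = π/ω_d, so ω_d = π/t_p = π/0.980 = 3.21 rad/s.
ω_n = ω_d/√(1−ζ²) = 3.21/√0.827 = 3.53 rad/s.

ω_n ≈ 3.53 rad/s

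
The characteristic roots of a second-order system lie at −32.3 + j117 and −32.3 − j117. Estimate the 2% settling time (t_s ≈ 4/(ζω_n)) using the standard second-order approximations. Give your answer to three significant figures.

For poles at −σ ± jω_d, ζω_n = σ = 32.3, so t_s ≈ 4/σ = 0.124 s.

t_s ≈ 0.124 s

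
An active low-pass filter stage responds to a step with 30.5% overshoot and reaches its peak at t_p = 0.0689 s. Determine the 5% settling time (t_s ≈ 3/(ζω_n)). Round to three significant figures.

ζ from %OS: ζ = |ln 0.305|/√(π²+ln²0.305) = 0.354.
t_p = π/ω_d ⇒ ω_d = 45.6 rad/s; then ω_n = ω_d/√(1−ζ²) = 48.7 rad/s.
t_s ≈ 3/(ζω_n) = 3/(0.354·48.7) = 0.174 s.

t_s ≈ 0.174 s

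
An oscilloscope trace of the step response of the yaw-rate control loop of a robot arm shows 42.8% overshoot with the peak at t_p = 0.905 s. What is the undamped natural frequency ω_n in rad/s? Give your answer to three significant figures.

ω_n ≈ 3.60 rad/s

The overshoot fixes ζ = −ln(OS)/√(π²+ln²(OS)) = 0.261.
From t_p = π/ω_d, ω_d = π/0.905 = 3.47 rad/s, so ω_n = ω_d/√(1−ζ²) = 3.60 rad/s.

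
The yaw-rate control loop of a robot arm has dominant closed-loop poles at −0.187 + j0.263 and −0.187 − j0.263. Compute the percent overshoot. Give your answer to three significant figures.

With σ = 0.187, ω_d = 0.263: ω_n = √(σ²+ω_d²) = 0.323 rad/s, ζ = σ/ω_n = 0.579.
Overshoot: exp(−π·0.579/√(1−0.579²)) = 0.107, i.e. 10.7%.

%OS ≈ 10.7%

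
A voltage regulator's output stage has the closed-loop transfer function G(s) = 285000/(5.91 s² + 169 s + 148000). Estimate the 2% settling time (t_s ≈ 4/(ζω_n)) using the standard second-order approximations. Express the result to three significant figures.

Dividing through by 5.91: denominator becomes s² + 28.60 s + 25040.
So ω_n = √25040 = 158 rad/s and ζ = 28.60/(2·158) = 0.0904.
t_s ≈ 4/(ζω_n) = 0.280 s.

t_s ≈ 0.280 s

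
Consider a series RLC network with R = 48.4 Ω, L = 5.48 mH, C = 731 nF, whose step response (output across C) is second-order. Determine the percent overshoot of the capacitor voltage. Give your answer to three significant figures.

For a series RLC circuit (capacitor voltage as output), ω_n = 1/√(LC) = 1/√(5.48 mH · 731 nF) = 15800 rad/s.
ζ = (R/2)·√(C/L) = (48.4/2)·√(731 nF/5.48 mH) = 0.280.
%OS = 100 e^{−πζ/√(1−ζ²)} with ζ = 0.280 gives 40.1%.

%OS ≈ 40.1%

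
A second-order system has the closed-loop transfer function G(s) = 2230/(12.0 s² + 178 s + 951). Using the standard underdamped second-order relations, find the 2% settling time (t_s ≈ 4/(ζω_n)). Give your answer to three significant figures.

t_s ≈ 0.539 s

Dividing through by 12.0: denominator becomes s² + 14.83 s + 79.25.
So ω_n = √79.25 = 8.90 rad/s and ζ = 14.83/(2·8.90) = 0.833.
t_s ≈ 4/(ζω_n) = 0.539 s.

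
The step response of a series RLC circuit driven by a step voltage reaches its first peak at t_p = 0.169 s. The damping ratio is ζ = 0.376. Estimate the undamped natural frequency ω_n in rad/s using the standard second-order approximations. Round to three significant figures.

Peak time t_p = π/ω_d, so ω_d = π/t_p = π/0.169 = 18.6 rad/s.
ω_n = ω_d/√(1−ζ²) = 18.6/√0.859 = 20.1 rad/s.

ω_n ≈ 20.1 rad/s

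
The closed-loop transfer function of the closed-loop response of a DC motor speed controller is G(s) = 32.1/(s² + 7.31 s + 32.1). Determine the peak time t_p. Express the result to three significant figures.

ω_n = √32.1 = 5.67 rad/s; ζ = 7.31/(2·5.67) = 0.645.
The damped frequency ω_d = ω_n√(1−ζ²) = 4.33 rad/s. Then t_p = π/ω_d = 0.726 s.

t_p ≈ 0.726 s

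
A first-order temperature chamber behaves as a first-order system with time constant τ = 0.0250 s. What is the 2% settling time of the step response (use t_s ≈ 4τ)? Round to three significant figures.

t_s ≈ 4τ = 0.100 s.

t_s ≈ 0.100 s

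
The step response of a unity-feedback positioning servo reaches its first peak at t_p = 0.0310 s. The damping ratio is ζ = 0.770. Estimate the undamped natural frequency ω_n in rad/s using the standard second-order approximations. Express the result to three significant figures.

Peak time t_p = π/ω_d, so ω_d = π/t_p = π/0.0310 = 101 rad/s.
ω_n = ω_d/√(1−ζ²) = 101/√0.407 = 159 rad/s.

ω_n ≈ 159 rad/s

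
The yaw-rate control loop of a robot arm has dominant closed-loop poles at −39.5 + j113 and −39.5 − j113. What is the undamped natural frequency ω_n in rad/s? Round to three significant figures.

With σ = 39.5, ω_d = 113: ω_n = √(σ²+ω_d²) = 120 rad/s, ζ = σ/ω_n = 0.330.

ω_n ≈ 120 rad/s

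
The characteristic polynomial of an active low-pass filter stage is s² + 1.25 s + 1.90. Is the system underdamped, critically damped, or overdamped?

underdamped

a² − 4b = 1.25² − 4·1.90 < 0 (complex roots); the system is underdamped.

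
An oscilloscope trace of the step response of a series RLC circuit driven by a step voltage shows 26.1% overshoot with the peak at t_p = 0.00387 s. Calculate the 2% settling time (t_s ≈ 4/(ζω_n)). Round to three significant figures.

t_s ≈ 0.0115 s

From the overshoot, ζ = −ln(OS)/√(π²+ln²(OS)) = 0.393.
t_p = π/ω_d ⇒ ω_d = 812 rad/s; then ω_n = ω_d/√(1−ζ²) = 883 rad/s.
t_s ≈ 4/(ζω_n) = 4/(0.393·883) = 0.0115 s.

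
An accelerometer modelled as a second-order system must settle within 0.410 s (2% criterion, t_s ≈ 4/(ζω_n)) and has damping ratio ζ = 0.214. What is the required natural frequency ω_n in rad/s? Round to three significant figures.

Rearranging t_s ≈ 4/(ζω_n) gives ω_n = 4/(ζ·t_s) = 4/(0.214 × 0.410) = 45.6 rad/s.

ω_n ≈ 45.6 rad/s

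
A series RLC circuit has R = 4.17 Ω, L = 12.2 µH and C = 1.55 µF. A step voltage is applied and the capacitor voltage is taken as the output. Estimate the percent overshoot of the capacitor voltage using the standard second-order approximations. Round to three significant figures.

For a series RLC circuit (capacitor voltage as output), ω_n = 1/√(LC) = 1/√(12.2 µH · 1.55 µF) = 230000 rad/s.
ζ = (R/2)·√(C/L) = (4.17/2)·√(1.55 µF/12.2 µH) = 0.743.
Overshoot: exp(−π·0.743/√(1−0.743²)) = 0.0305, i.e. 3.05%.

%OS ≈ 3.05%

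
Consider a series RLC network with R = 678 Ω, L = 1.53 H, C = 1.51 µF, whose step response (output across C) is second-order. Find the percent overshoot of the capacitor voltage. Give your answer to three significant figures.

%OS ≈ 32.5%

For a series RLC circuit (capacitor voltage as output), ω_n = 1/√(LC) = 1/√(1.53 H · 1.51 µF) = 658 rad/s.
ζ = (R/2)·√(C/L) = (678/2)·√(1.51 µF/1.53 H) = 0.337.
Overshoot: exp(−π·0.337/√(1−0.337²)) = 0.325, i.e. 32.5%.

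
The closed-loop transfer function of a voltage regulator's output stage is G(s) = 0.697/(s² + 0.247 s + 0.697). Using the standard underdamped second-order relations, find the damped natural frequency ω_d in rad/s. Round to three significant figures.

Comparing the denominator to s² + 2ζω_n s + ω_n²: ω_n = √0.697 = 0.835 rad/s, and 2ζω_n = 0.247 so ζ = 0.247/(2·0.835) = 0.148.
The damped frequency ω_d = ω_n√(1−ζ²) = 0.826 rad/s.

ω_d ≈ 0.826 rad/s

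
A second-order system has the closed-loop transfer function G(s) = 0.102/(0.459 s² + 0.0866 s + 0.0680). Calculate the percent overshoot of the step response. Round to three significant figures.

Dividing through by 0.459: denominator becomes s² + 0.1887 s + 0.1481.
So ω_n = √0.1481 = 0.385 rad/s and ζ = 0.1887/(2·0.385) = 0.245.
%OS = 100 e^{−πζ/√(1−ζ²)} with ζ = 0.245 gives 45.2%.

%OS ≈ 45.2%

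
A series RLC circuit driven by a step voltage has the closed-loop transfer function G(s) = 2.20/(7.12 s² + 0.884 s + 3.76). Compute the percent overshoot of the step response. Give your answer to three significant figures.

%OS ≈ 76.4%

Dividing through by 7.12: denominator becomes s² + 0.1242 s + 0.5281.
So ω_n = √0.5281 = 0.727 rad/s and ζ = 0.1242/(2·0.727) = 0.0854.
%OS = 100 e^{−πζ/√(1−ζ²)} with ζ = 0.0854 gives 76.4%.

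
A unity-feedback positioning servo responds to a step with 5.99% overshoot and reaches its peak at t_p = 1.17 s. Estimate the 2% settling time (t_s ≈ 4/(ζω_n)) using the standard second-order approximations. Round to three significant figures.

t_s ≈ 1.66 s

ζ from %OS: ζ = |ln 0.0599|/√(π²+ln²0.0599) = 0.667.
From t_p = π/ω_d, ω_d = π/1.17 = 2.69 rad/s, so ω_n = ω_d/√(1−ζ²) = 3.61 rad/s.
t_s ≈ 4/(ζω_n) = 4/(0.667·3.61) = 1.66 s.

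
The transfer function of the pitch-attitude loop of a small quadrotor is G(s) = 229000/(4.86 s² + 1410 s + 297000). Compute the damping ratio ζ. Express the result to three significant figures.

Dividing through by 4.86: denominator becomes s² + 290.1 s + 61110.
So ω_n = √61110 = 247 rad/s and ζ = 290.1/(2·247) = 0.587.

ζ ≈ 0.587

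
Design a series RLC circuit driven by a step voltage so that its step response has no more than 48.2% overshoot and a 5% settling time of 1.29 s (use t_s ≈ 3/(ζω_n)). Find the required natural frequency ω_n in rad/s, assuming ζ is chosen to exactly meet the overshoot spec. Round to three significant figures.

Inverting the overshoot relation: ζ = |ln 0.482|/√(π² + ln²0.482) = 0.226.
Then ω_n = 3/(ζ t_s) = 3/(0.226 × 1.29) = 10.3 rad/s.

ω_n ≈ 10.3 rad/s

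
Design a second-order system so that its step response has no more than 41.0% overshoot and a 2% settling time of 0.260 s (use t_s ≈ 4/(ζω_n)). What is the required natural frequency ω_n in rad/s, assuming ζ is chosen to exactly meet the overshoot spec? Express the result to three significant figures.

ω_n ≈ 56.3 rad/s

Inverting the overshoot relation: ζ = |ln 0.410|/√(π² + ln²0.410) = 0.273.
From t_s ≈ 4/(ζω_n): ω_n = 4/(ζ·t_s) = 4/(0.273·0.260) = 56.3 rad/s.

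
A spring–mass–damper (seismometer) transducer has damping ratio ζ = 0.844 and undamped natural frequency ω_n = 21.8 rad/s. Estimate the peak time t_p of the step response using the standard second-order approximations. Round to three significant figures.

t_p ≈ 0.269 s

The damped frequency is ω_d = ω_n√(1−ζ²) = 21.8·√(1−0.712) = 11.7 rad/s.
Peak time t_p = π/ω_d = π/11.7 = 0.269 s.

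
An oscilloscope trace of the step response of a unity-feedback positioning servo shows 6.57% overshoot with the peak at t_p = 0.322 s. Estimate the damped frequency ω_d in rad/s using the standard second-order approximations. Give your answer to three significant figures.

ω_d ≈ 9.76 rad/s

t_p = π/ω_d, so ω_d = π/0.322 = 9.76 rad/s.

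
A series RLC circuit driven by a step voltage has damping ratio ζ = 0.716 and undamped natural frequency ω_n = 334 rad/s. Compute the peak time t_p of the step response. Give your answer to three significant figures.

The damped frequency is ω_d = ω_n√(1−ζ²) = 334·√(1−0.513) = 233 rad/s.
Peak time t_p = π/ω_d = π/233 = 0.0135 s.

t_p ≈ 0.0135 s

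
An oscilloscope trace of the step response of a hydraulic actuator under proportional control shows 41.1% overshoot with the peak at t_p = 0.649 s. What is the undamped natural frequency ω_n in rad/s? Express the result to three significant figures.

From the overshoot, ζ = −ln(OS)/√(π²+ln²(OS)) = 0.272.
From t_p = π/ω_d, ω_d = π/0.649 = 4.84 rad/s, so ω_n = ω_d/√(1−ζ²) = 5.03 rad/s.

ω_n ≈ 5.03 rad/s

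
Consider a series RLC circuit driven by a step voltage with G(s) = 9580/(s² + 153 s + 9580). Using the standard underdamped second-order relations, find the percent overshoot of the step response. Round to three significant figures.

Matching coefficients with s² + 2ζω_n s + ω_n² gives ω_n² = 9580 ⇒ ω_n = 97.9 rad/s, and ζ = 153/(2ω_n) = 0.782.
%OS = 100·exp(−πζ/√(1−ζ²)) = 1.95%.

%OS ≈ 1.95%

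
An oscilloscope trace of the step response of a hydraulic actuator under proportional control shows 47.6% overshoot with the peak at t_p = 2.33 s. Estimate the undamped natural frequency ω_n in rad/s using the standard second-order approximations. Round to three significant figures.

ζ from %OS: ζ = |ln 0.476|/√(π²+ln²0.476) = 0.230.
t_p = π/ω_d ⇒ ω_d = 1.35 rad/s; then ω_n = ω_d/√(1−ζ²) = 1.39 rad/s.

ω_n ≈ 1.39 rad/s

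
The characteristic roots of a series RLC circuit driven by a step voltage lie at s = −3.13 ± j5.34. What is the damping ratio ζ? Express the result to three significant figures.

With σ = 3.13, ω_d = 5.34: ω_n = √(σ²+ω_d²) = 6.19 rad/s, ζ = σ/ω_n = 0.506.

ζ ≈ 0.506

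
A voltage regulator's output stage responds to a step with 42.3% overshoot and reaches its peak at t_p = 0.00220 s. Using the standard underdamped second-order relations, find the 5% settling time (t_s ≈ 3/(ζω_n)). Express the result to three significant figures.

From the overshoot, ζ = −ln(OS)/√(π²+ln²(OS)) = 0.264.
t_p = π/ω_d ⇒ ω_d = 1430 rad/s; then ω_n = ω_d/√(1−ζ²) = 1480 rad/s.
t_s ≈ 3/(ζω_n) = 3/(0.264·1480) = 0.00767 s.

t_s ≈ 0.00767 s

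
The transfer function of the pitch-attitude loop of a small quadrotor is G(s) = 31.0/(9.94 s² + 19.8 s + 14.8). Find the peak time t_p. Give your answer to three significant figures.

Dividing through by 9.94: denominator becomes s² + 1.992 s + 1.489.
So ω_n = √1.489 = 1.22 rad/s and ζ = 1.992/(2·1.22) = 0.816.
The damped frequency ω_d = ω_n√(1−ζ²) = 0.705 rad/s. t_p = π/ω_d = 4.46 s.

t_p ≈ 4.46 s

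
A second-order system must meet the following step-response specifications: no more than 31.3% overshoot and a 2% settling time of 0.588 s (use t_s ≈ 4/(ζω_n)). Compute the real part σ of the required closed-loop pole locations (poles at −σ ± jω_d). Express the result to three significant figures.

σ ≈ 6.80

The settling-time spec alone fixes σ = ζω_n = 4/t_s = 4/0.588 = 6.80.
(Overshoot then fixes ζ = 0.347 and hence ω_d = σ·√(1−ζ²)/ζ = 18.4 rad/s.)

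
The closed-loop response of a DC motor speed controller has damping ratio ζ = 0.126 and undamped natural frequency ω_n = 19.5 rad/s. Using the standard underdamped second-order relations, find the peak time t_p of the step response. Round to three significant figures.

The damped frequency is ω_d = ω_n√(1−ζ²) = 19.5·√(1−0.0159) = 19.3 rad/s.
Peak time t_p = π/ω_d = π/19.3 = 0.162 s.

t_p ≈ 0.162 s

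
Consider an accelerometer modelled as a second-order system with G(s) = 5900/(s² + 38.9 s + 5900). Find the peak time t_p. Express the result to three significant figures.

Matching coefficients with s² + 2ζω_n s + ω_n² gives ω_n² = 5900 ⇒ ω_n = 76.8 rad/s, and ζ = 38.9/(2ω_n) = 0.253.
The damped frequency ω_d = ω_n√(1−ζ²) = 74.3 rad/s. Then t_p = π/ω_d = 0.0423 s.

t_p ≈ 0.0423 s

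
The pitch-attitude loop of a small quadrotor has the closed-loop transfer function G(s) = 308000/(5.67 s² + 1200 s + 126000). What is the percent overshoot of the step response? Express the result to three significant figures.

Dividing through by 5.67: denominator becomes s² + 211.6 s + 22220.
So ω_n = √22220 = 149 rad/s and ζ = 211.6/(2·149) = 0.710.
%OS = 100·exp(−πζ/√(1−ζ²)) = 4.22%.

%OS ≈ 4.22%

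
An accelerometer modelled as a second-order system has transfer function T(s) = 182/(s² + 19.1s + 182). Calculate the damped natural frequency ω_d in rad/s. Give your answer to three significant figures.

ω_d ≈ 9.53 rad/s

Matching coefficients with s² + 2ζω_n s + ω_n² gives ω_n² = 182 ⇒ ω_n = 13.5 rad/s, and ζ = 19.1/(2ω_n) = 0.708.
The damped frequency ω_d = ω_n√(1−ζ²) = 9.53 rad/s.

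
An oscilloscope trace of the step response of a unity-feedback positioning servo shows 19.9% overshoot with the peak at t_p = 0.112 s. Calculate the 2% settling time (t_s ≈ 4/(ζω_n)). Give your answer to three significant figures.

The overshoot fixes ζ = −ln(OS)/√(π²+ln²(OS)) = 0.457.
From t_p = π/ω_d, ω_d = π/0.112 = 28.0 rad/s, so ω_n = ω_d/√(1−ζ²) = 31.5 rad/s.
t_s ≈ 4/(ζω_n) = 4/(0.457·31.5) = 0.277 s.

t_s ≈ 0.277 s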